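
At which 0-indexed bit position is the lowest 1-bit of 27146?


0b110101000001010. Lowest set bit at position 1

1


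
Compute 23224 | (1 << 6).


23224 | (1 << 6) = 23224 | 64 = 23288

23288


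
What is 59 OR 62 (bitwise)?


0b111011 | 0b111110 = 0b111111 = 63

63


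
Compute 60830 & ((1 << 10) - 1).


60830 & 1023 = 414

414


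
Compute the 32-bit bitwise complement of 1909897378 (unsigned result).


~0b1110001110101101011100010100010 = 0b10001110001010010100011101011101 = 2385069917 (32-bit unsigned)

2385069917


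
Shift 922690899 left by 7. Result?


0b110110111111110010010101010011 << 7 = 0b1101101111111100100101010100110000000 = 118104435072

118104435072


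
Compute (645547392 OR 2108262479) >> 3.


Step 1: 645547392 | 2108262479 = 2147208655
Step 2: 2147208655 >> 3 = 268401081

268401081


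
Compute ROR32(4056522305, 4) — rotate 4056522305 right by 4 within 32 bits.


Rotate 0b11110001110010011001111001000001 right by 4 (32-bit) = 0b11111000111001001100111100100 = 521968100

521968100


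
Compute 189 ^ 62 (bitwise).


0b10111101 ^ 0b111110 = 0b10000011 = 131

131


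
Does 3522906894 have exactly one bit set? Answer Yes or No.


0b11010001111110110100101100001110. Multiple bits set => No

No


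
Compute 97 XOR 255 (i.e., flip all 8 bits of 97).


97 ^ 255 = 158

158


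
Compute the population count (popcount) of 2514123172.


0b10010101110110100111100110100100 has 17 set bits

17


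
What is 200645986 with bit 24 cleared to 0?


200645986 & ~(1 << 24) = 183868770

183868770


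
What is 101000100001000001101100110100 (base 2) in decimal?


101000100001000001101100110100 in decimal = 679746356

679746356


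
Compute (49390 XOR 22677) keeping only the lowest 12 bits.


Step 1: 49390 ^ 22677 = 39035
Step 2: 39035 & 4095 = 2171

2171


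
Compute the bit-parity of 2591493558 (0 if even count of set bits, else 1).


0b10011010011101110000110110110110 has 18 ones => parity 0

0


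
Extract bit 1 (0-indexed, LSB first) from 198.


0b11000110, position 1 = 1

1


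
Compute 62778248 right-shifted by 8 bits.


0b11101111011110101110001000 >> 8 = 0b111011110111101011 = 245227

245227


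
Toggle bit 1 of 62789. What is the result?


62789 ^ (1 << 1) = 62789 ^ 2 = 62791

62791


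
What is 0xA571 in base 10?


A571 hex = 42353 decimal

42353


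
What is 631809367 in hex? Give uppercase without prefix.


631809367 = 25A8A557 hex

25A8A557


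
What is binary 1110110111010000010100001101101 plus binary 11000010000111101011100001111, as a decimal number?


1110110111010000010100001101101 + 11000010000111101011100001111 = 10001111001010111111111101111100 = 2402025340

2402025340


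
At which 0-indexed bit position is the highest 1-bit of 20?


0b10100. Highest set bit at position 4

4


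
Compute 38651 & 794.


0b1001011011111011 & 0b1100011010 = 0b1000011010 = 538

538


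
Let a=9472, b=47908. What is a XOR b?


9472 ^ 47908 = 40484

40484


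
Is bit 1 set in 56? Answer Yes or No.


0b111000, bit 1 = 0. No

No


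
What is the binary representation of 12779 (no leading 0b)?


12779 = 11000111101011 in binary

11000111101011


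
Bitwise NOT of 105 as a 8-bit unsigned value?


~0b1101001 = 0b10010110 = 150 (8-bit unsigned)

150


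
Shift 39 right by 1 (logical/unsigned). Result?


0b100111 >> 1 = 0b10011 = 19

19


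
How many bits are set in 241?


0b11110001 has 5 set bits

5


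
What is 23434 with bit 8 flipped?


23434 ^ (1 << 8) = 23434 ^ 256 = 23178

23178


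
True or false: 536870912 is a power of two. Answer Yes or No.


0b100000000000000000000000000000. Only one bit set => Yes

Yes


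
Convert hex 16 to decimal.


16 hex = 22 decimal

22


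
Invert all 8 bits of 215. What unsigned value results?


215 ^ 255 = 40

40


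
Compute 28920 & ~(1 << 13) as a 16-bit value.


28920 & ~(1 << 13) = 20728

20728


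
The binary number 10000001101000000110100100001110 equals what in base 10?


10000001101000000110100100001110 in decimal = 2174773518

2174773518


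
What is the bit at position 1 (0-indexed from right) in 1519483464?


0b1011010100100010111101001001000, position 1 = 0

0


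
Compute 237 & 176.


0b11101101 & 0b10110000 = 0b10100000 = 160

160


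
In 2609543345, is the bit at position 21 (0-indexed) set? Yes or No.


0b10011011100010100111100010110001, bit 21 = 0. No

No


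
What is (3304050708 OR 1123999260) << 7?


Step 1: 3304050708 | 1123999260 = 3338657308
Step 2: 3338657308 << 7 = 427348135424

427348135424


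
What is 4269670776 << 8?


0b11111110011111100000000101111000 << 8 = 0b1111111001111110000000010111100000000000 = 1093035718656

1093035718656


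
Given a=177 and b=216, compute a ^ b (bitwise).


177 ^ 216 = 105

105


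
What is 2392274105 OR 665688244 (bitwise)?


0b10001110100101110011010010111001 | 0b100111101011011001100010110100 = 0b10101111101111111011110010111101 = 2948578493

2948578493


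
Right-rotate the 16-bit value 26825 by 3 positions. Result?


Rotate 0b110100011001001 right by 3 (16-bit) = 0b10110100011001 = 11545

11545


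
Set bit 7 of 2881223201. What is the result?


2881223201 | (1 << 7) = 2881223201 | 128 = 2881223329

2881223329


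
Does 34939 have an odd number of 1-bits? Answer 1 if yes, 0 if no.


0b1000100001111011 has 8 ones => parity 0

0


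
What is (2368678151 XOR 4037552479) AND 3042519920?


Step 1: 2368678151 ^ 4037552479 = 2105999448
Step 2: 2105999448 & 3042519920 = 889258064

889258064


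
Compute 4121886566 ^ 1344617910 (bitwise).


0b11110101101011101111111101100110 ^ 0b1010000001001010011110110110110 = 0b10100101100010111100001011010000 = 2777400016

2777400016


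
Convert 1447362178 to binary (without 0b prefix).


1447362178 = 1010110010001001111111010000010 in binary

1010110010001001111111010000010


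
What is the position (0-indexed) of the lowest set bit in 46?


0b101110. Lowest set bit at position 1

1


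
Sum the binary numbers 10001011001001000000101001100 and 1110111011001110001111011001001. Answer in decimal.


10001011001001000000101001100 + 1110111011001110001111011001001 = 10001000110010111010000000010101 = 2295046165

2295046165


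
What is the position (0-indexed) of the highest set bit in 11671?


0b10110110010111. Highest set bit at position 13

13


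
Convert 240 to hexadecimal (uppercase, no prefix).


240 = F0 hex

F0


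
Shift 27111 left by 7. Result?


0b110100111100111 << 7 = 0b1101001111001110000000 = 3470208

3470208


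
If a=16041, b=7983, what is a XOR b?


16041 ^ 7983 = 8582

8582


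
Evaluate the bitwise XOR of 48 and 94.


0b110000 ^ 0b1011110 = 0b1101110 = 110

110


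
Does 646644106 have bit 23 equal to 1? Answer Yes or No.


0b100110100010110000000110001010, bit 23 = 1. Yes

Yes


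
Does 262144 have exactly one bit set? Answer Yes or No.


0b1000000000000000000. Only one bit set => Yes

Yes


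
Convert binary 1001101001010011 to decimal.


1001101001010011 in decimal = 39507

39507


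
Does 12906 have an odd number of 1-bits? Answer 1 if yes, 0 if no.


0b11001001101010 has 7 ones => parity 1

1


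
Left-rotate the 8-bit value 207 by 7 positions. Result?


Rotate 0b11001111 left by 7 (8-bit) = 0b11100111 = 231

231


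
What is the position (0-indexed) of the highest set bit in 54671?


0b1101010110001111. Highest set bit at position 15

15


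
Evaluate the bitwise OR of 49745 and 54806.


0b1100001001010001 | 0b1101011000010110 = 0b1101011001010111 = 54871

54871


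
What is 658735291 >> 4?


0b100111010000111000000010111011 >> 4 = 0b10011101000011100000001011 = 41170955

41170955


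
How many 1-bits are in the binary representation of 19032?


0b100101001011000 has 6 set bits

6


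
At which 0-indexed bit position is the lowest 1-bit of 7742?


0b1111000111110. Lowest set bit at position 1

1


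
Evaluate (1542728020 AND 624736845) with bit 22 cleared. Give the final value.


Step 1: 1542728020 & 624736845 = 20195396
Step 2: 20195396 & ~(1 << 22) = 20195396

20195396


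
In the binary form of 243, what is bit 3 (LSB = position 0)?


0b11110011, position 3 = 0

0


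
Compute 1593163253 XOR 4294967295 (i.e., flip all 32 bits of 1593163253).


1593163253 ^ 4294967295 = 2701804042

2701804042


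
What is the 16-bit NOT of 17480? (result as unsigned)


~0b100010001001000 = 0b1011101110110111 = 48055 (16-bit unsigned)

48055


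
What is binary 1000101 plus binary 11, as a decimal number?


1000101 + 11 = 1001000 = 72

72


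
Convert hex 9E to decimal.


9E hex = 158 decimal

158


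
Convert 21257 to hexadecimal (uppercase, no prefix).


21257 = 5309 hex

5309


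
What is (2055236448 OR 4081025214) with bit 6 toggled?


Step 1: 2055236448 | 4081025214 = 4223659006
Step 2: 4223659006 ^ (1 << 6) = 4223659006 ^ 64 = 4223658942

4223658942


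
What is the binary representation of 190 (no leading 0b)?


190 = 10111110 in binary

10111110


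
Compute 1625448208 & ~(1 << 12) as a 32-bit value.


1625448208 & ~(1 << 12) = 1625444112

1625444112


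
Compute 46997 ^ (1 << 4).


46997 ^ (1 << 4) = 46997 ^ 16 = 46981

46981


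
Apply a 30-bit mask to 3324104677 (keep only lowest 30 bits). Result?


3324104677 & 1073741823 = 102879205

102879205


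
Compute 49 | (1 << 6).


49 | (1 << 6) = 49 | 64 = 113

113


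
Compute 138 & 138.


0b10001010 & 0b10001010 = 0b10001010 = 138

138


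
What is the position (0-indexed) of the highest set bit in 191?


0b10111111. Highest set bit at position 7

7


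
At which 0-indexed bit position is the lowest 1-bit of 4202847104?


0b11111010100000100101101110000000. Lowest set bit at position 7

7


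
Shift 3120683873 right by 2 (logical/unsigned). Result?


0b10111010000000011101101101100001 >> 2 = 0b101110100000000111011011011000 = 780170968

780170968


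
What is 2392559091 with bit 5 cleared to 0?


2392559091 & ~(1 << 5) = 2392559059

2392559059


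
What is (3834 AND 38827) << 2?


Step 1: 3834 & 38827 = 1706
Step 2: 1706 << 2 = 6824

6824


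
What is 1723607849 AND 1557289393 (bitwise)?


0b1100110101111000010101100101001 & 0b1011100110100100101100110110001 = 0b1000100100100000000100100100001 = 1150290209

1150290209


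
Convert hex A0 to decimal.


A0 hex = 160 decimal

160


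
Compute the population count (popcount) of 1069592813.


0b111111110000001011000011101101 has 17 set bits

17


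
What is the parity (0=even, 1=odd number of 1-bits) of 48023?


0b1011101110010111 has 11 ones => parity 1

1


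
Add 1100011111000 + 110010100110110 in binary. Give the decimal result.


1100011111000 + 110010100110110 = 111111000101110 = 32302

32302


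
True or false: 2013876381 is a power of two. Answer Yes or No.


0b1111000000010010101000010011101. Multiple bits set => No

No


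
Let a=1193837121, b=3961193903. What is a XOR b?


1193837121 ^ 3961193903 = 2872281070

2872281070


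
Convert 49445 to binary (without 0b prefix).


49445 = 1100000100100101 in binary

1100000100100101


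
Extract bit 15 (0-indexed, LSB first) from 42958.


0b1010011111001110, position 15 = 1

1


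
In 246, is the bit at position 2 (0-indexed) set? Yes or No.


0b11110110, bit 2 = 1. Yes

Yes


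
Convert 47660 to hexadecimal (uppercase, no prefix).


47660 = BA2C hex

BA2C


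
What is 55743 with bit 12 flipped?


55743 ^ (1 << 12) = 55743 ^ 4096 = 51647

51647


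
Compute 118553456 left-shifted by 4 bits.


0b111000100001111101101110000 << 4 = 0b1110001000011111011011100000000 = 1896855296

1896855296


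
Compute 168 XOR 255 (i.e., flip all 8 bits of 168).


168 ^ 255 = 87

87


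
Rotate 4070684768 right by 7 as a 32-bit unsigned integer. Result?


Rotate 0b11110010101000011011100001100000 right by 7 (32-bit) = 0b11000001111001010100001101110000 = 3253027696

3253027696


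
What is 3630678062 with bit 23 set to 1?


3630678062 | (1 << 23) = 3630678062 | 8388608 = 3639066670

3639066670


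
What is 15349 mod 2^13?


15349 & 8191 = 7157

7157


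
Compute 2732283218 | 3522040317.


0b10100010110110110101010101010010 | 0b11010001111011100001000111111101 = 0b11110011111111110101010111111111 = 4093597183

4093597183


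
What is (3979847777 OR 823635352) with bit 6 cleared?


Step 1: 3979847777 | 823635352 = 4248284665
Step 2: 4248284665 & ~(1 << 6) = 4248284601

4248284601


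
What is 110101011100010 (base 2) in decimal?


110101011100010 in decimal = 27362

27362


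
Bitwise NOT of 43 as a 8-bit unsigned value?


~0b101011 = 0b11010100 = 212 (8-bit unsigned)

212


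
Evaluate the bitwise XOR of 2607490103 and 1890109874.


0b10011011011010110010010000110111 ^ 0b1110000101010001100100110110010 = 0b11101011110000111110110110000101 = 3955486085

3955486085


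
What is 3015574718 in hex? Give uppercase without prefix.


3015574718 = B3BE04BE hex

B3BE04BE


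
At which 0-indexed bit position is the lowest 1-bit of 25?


0b11001. Lowest set bit at position 0

0


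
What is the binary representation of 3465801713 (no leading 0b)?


3465801713 = 11001110100100111110111111110001 in binary

11001110100100111110111111110001


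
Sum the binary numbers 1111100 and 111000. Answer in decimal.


1111100 + 111000 = 10110100 = 180

180


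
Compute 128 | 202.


0b10000000 | 0b11001010 = 0b11001010 = 202

202


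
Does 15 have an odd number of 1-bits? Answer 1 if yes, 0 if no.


0b1111 has 4 ones => parity 0

0


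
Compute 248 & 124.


0b11111000 & 0b1111100 = 0b1111000 = 120

120


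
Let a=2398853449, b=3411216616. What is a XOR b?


2398853449 ^ 3411216616 = 1168675233

1168675233


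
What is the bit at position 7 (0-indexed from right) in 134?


0b10000110, position 7 = 1

1


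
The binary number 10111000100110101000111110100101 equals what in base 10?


10111000100110101000111110100101 in decimal = 3097137061

3097137061


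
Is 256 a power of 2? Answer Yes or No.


0b100000000. Only one bit set => Yes

Yes


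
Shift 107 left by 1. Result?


0b1101011 << 1 = 0b11010110 = 214

214


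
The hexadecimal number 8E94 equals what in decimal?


8E94 hex = 36500 decimal

36500


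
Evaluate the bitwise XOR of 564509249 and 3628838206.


0b100001101001011011101001000001 ^ 0b11011000010010111010110100111110 = 0b11111001111011100001011101111111 = 4193130367

4193130367


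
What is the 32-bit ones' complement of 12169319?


12169319 ^ 4294967295 = 4282797976

4282797976


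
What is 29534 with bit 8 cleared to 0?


29534 & ~(1 << 8) = 29278

29278


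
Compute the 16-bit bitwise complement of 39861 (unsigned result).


~0b1001101110110101 = 0b110010001001010 = 25674 (16-bit unsigned)

25674


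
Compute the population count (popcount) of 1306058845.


0b1001101110110001110000001011101 has 16 set bits

16


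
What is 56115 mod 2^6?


56115 & 63 = 51

51


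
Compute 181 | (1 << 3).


181 | (1 << 3) = 181 | 8 = 189

189


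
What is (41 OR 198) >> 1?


Step 1: 41 | 198 = 239
Step 2: 239 >> 1 = 119

119


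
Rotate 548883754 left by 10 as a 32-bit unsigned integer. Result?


Rotate 0b100000101101110100110100101010 left by 10 (32-bit) = 0b11011101001101001010100010000010 = 3711215746

3711215746


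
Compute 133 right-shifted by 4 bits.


0b10000101 >> 4 = 0b1000 = 8

8


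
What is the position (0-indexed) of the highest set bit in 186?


0b10111010. Highest set bit at position 7

7


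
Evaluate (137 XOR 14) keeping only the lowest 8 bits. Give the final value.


Step 1: 137 ^ 14 = 135
Step 2: 135 & 255 = 135

135


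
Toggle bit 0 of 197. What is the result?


197 ^ (1 << 0) = 197 ^ 1 = 196

196


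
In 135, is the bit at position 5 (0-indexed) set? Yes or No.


0b10000111, bit 5 = 0. No

No


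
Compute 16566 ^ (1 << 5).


16566 ^ (1 << 5) = 16566 ^ 32 = 16534

16534


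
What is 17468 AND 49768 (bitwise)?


0b100010000111100 & 0b1100001001101000 = 0b100000000101000 = 16424

16424


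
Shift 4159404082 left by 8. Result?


0b11110111111010110111100000110010 << 8 = 0b1111011111101011011110000011001000000000 = 1064807444992

1064807444992


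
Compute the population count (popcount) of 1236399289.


0b1001001101100011111010010111001 has 17 set bits

17


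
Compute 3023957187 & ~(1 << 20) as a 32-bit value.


3023957187 & ~(1 << 20) = 3022908611

3022908611


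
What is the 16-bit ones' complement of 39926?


39926 ^ 65535 = 25609

25609


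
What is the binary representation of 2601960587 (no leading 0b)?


2601960587 = 10011011000101101100010010001011 in binary

10011011000101101100010010001011


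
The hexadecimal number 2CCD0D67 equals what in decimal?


2CCD0D67 hex = 751635815 decimal

751635815


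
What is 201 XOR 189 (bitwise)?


0b11001001 ^ 0b10111101 = 0b1110100 = 116

116


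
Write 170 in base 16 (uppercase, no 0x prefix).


170 = AA hex

AA


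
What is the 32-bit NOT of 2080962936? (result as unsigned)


~0b1111100000010001111100101111000 = 0b10000011111101110000011010000111 = 2214004359 (32-bit unsigned)

2214004359


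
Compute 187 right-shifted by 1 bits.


0b10111011 >> 1 = 0b1011101 = 93

93


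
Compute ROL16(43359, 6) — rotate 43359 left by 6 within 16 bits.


Rotate 0b1010100101011111 left by 6 (16-bit) = 0b101011111101010 = 22506

22506


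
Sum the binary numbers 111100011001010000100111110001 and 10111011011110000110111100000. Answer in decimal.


111100011001010000100111110001 + 10111011011110000110111100000 = 1010011110101000001011111010001 = 1406408657

1406408657


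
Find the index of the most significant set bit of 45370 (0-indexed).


0b1011000100111010. Highest set bit at position 15

15


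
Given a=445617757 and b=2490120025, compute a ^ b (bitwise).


445617757 ^ 2490120025 = 2397282564

2397282564


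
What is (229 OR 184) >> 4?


Step 1: 229 | 184 = 253
Step 2: 253 >> 4 = 15

15


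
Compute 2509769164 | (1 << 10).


2509769164 | (1 << 10) = 2509769164 | 1024 = 2509770188

2509770188


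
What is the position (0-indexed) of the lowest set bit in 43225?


0b1010100011011001. Lowest set bit at position 0

0


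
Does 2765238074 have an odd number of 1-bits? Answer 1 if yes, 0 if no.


0b10100100110100100010111100111010 has 16 ones => parity 0

0


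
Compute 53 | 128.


0b110101 | 0b10000000 = 0b10110101 = 181

181


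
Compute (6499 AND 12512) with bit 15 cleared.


Step 1: 6499 & 12512 = 4192
Step 2: 4192 & ~(1 << 15) = 4192

4192


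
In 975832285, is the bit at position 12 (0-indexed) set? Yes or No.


0b111010001010100000010011011101, bit 12 = 0. No

No


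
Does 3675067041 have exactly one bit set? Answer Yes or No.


0b11011011000011010001001010100001. Multiple bits set => No

No


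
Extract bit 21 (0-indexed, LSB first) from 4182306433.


0b11111001010010001110111010000001, position 21 = 0

0


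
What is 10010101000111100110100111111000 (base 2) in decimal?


10010101000111100110100111111000 in decimal = 2501798392

2501798392


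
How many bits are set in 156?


0b10011100 has 4 set bits

4


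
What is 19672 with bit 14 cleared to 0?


19672 & ~(1 << 14) = 3288

3288


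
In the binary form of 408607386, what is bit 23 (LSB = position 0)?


0b11000010110101101101010011010, position 23 = 0

0


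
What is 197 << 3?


0b11000101 << 3 = 0b11000101000 = 1576

1576


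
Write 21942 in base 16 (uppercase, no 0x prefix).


21942 = 55B6 hex

55B6


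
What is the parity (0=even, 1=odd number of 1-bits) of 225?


0b11100001 has 4 ones => parity 0

0


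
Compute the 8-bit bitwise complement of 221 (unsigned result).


~0b11011101 = 0b100010 = 34 (8-bit unsigned)

34


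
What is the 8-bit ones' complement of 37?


37 ^ 255 = 218

218


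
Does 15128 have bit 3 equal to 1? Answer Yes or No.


0b11101100011000, bit 3 = 1. Yes

Yes


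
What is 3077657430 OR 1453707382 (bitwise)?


0b10110111011100010101001101010110 | 0b1010110101001011101000001110110 = 0b11110111111101011101001101110110 = 4160082806

4160082806


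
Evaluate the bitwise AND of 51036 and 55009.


0b1100011101011100 & 0b1101011011100001 = 0b1100011001000000 = 50752

50752


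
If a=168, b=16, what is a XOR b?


168 ^ 16 = 184

184


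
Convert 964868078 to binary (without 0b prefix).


964868078 = 111001100000101011011111101110 in binary

111001100000101011011111101110


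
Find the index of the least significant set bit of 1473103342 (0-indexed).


0b1010111110011011100010111101110. Lowest set bit at position 1

1


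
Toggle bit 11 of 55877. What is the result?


55877 ^ (1 << 11) = 55877 ^ 2048 = 53829

53829


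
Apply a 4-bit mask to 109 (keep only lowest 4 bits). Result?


109 & 15 = 13

13


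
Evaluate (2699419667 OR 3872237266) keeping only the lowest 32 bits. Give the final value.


Step 1: 2699419667 | 3872237266 = 3874350803
Step 2: 3874350803 & 4294967295 = 3874350803

3874350803


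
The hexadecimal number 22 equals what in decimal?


22 hex = 34 decimal

34


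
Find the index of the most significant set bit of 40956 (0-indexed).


0b1001111111111100. Highest set bit at position 15

15


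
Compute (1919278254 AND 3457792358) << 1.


Step 1: 1919278254 & 3457792358 = 1107400742
Step 2: 1107400742 << 1 = 2214801484

2214801484


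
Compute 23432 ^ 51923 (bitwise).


0b101101110001000 ^ 0b1100101011010011 = 0b1001000101011011 = 37211

37211


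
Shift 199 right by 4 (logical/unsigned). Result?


0b11000111 >> 4 = 0b1100 = 12

12


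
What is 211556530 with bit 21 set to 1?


211556530 | (1 << 21) = 211556530 | 2097152 = 213653682

213653682


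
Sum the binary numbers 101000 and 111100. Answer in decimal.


101000 + 111100 = 1100100 = 100

100


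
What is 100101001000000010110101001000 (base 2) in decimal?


100101001000000010110101001000 in decimal = 622865736

622865736


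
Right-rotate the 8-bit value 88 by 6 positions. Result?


Rotate 0b1011000 right by 6 (8-bit) = 0b1100001 = 97

97


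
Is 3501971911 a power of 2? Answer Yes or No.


0b11010000101110111101100111000111. Multiple bits set => No

No


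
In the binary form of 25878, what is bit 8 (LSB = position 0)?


0b110010100010110, position 8 = 1

1


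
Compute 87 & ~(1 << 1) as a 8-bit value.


87 & ~(1 << 1) = 85

85


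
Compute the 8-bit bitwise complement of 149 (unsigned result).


~0b10010101 = 0b1101010 = 106 (8-bit unsigned)

106


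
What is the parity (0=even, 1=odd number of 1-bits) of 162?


0b10100010 has 3 ones => parity 1

1


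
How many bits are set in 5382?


0b1010100000110 has 5 set bits

5


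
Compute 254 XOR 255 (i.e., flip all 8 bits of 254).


254 ^ 255 = 1

1


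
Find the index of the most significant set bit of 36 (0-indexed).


0b100100. Highest set bit at position 5

5


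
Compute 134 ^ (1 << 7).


134 ^ (1 << 7) = 134 ^ 128 = 6

6


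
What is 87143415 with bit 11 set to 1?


87143415 | (1 << 11) = 87143415 | 2048 = 87145463

87145463


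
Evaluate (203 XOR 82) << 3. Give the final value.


Step 1: 203 ^ 82 = 153
Step 2: 153 << 3 = 1224

1224


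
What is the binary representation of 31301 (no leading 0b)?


31301 = 111101001000101 in binary

111101001000101


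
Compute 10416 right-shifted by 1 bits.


0b10100010110000 >> 1 = 0b1010001011000 = 5208

5208


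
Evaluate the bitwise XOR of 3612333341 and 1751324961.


0b11010111010011111101010100011101 ^ 0b1101000011000110001100100100001 = 0b10111111001011001100110000111100 = 3207384124

3207384124


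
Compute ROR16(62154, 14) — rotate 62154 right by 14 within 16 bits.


Rotate 0b1111001011001010 right by 14 (16-bit) = 0b1100101100101011 = 52011

52011


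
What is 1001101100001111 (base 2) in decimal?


1001101100001111 in decimal = 39695

39695


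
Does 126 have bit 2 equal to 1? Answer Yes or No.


0b1111110, bit 2 = 1. Yes

Yes


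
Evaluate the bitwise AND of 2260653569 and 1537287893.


0b10000110101111101101011000000001 & 0b1011011101000010010011011010101 = 0b10101000000000011000000001 = 44041729

44041729


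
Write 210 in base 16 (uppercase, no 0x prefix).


210 = D2 hex

D2


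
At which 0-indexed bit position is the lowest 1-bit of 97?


0b1100001. Lowest set bit at position 0

0


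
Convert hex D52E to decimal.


D52E hex = 54574 decimal

54574


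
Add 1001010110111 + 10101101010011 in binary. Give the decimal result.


1001010110111 + 10101101010011 = 11111000001010 = 15882

15882


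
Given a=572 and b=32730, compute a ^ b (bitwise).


572 ^ 32730 = 32230

32230


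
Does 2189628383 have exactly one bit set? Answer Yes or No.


0b10000010100000110001001111011111. Multiple bits set => No

No


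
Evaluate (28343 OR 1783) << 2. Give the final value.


Step 1: 28343 | 1783 = 28407
Step 2: 28407 << 2 = 113628

113628


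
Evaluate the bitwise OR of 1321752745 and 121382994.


0b1001110110010000101100010101001 | 0b111001111000010100001010010 = 0b1001111111111000111100011111011 = 1341946107

1341946107


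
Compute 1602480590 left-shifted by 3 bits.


0b1011111100000111110100111001110 << 3 = 0b1011111100000111110100111001110000 = 12819844720

12819844720


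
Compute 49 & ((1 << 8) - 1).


49 & 255 = 49

49


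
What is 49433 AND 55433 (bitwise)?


0b1100000100011001 & 0b1101100010001001 = 0b1100000000001001 = 49161

49161


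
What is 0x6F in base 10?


6F hex = 111 decimal

111


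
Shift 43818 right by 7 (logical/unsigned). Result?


0b1010101100101010 >> 7 = 0b101010110 = 342

342


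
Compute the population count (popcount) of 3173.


0b110001100101 has 6 set bits

6


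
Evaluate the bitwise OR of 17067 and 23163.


0b100001010101011 | 0b101101001111011 = 0b101101011111011 = 23291

23291


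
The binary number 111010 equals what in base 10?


111010 in decimal = 58

58


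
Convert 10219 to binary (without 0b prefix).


10219 = 10011111101011 in binary

10011111101011


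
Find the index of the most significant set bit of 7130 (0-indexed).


0b1101111011010. Highest set bit at position 12

12


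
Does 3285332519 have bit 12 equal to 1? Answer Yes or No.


0b11000011110100100011001000100111, bit 12 = 1. Yes

Yes


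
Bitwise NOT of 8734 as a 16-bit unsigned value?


~0b10001000011110 = 0b1101110111100001 = 56801 (16-bit unsigned)

56801


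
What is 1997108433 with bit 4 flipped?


1997108433 ^ (1 << 4) = 1997108433 ^ 16 = 1997108417

1997108417


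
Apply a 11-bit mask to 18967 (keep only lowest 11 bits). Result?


18967 & 2047 = 535

535


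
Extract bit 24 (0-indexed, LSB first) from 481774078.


0b11100101101110100100111111110, position 24 = 0

0


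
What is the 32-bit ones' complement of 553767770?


553767770 ^ 4294967295 = 3741199525

3741199525


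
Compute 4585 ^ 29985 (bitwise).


0b1000111101001 ^ 0b111010100100001 = 0b110010011001000 = 25800

25800


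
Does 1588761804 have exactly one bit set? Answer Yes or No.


0b1011110101100101001010011001100. Multiple bits set => No

No


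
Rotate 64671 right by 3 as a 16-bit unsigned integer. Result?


Rotate 0b1111110010011111 right by 3 (16-bit) = 0b1111111110010011 = 65427

65427


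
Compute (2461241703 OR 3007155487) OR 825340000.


Step 1: 2461241703 | 3007155487 = 3015679359
Step 2: 3015679359 | 825340000 = 3015687551

3015687551


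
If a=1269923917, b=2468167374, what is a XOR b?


1269923917 ^ 2468167374 = 3635199619

3635199619


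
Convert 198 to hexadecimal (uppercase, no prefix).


198 = C6 hex

C6


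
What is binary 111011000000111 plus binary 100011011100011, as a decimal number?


111011000000111 + 100011011100011 = 1011110011101010 = 48362

48362


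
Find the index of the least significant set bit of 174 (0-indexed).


0b10101110. Lowest set bit at position 1

1


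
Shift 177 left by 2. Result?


0b10110001 << 2 = 0b1011000100 = 708

708


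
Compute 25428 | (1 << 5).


25428 | (1 << 5) = 25428 | 32 = 25460

25460


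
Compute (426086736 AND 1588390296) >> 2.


Step 1: 426086736 & 1588390296 = 405045520
Step 2: 405045520 >> 2 = 101261380

101261380


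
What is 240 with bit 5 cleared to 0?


240 & ~(1 << 5) = 208

208


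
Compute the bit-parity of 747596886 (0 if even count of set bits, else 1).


0b101100100011110110110001010110 has 16 ones => parity 0

0


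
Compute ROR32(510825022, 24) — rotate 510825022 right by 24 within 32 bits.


Rotate 0b11110011100101001001000111110 right by 24 (32-bit) = 0b1110010100100100011111000011110 = 1922186782

1922186782


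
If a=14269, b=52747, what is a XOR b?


14269 ^ 52747 = 63926

63926


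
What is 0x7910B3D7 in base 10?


7910B3D7 hex = 2031137751 decimal

2031137751


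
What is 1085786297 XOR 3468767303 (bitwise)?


0b1000000101101111100100010111001 ^ 0b11001110110000010011000001000111 = 0b10001110011101101111100011111110 = 2390161662

2390161662


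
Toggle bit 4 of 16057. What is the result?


16057 ^ (1 << 4) = 16057 ^ 16 = 16041

16041


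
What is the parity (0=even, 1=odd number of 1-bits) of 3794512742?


0b11100010001010111010101101100110 has 17 ones => parity 1

1


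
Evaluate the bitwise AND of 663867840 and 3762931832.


0b100111100100011101000111000000 & 0b11100000010010011100100001111000 = 0b100000000000011100000001000000 = 536985664

536985664


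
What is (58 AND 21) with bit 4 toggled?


Step 1: 58 & 21 = 16
Step 2: 16 ^ (1 << 4) = 16 ^ 16 = 0

0


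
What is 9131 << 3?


0b10001110101011 << 3 = 0b10001110101011000 = 73048

73048


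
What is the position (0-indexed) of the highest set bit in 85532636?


0b101000110010001111111011100. Highest set bit at position 26

26


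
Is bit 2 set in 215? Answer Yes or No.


0b11010111, bit 2 = 1. Yes

Yes


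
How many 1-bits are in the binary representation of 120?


0b1111000 has 4 set bits

4


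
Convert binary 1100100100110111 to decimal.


1100100100110111 in decimal = 51511

51511


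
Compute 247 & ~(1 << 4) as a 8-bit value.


247 & ~(1 << 4) = 231

231


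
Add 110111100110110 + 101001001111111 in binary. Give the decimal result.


110111100110110 + 101001001111111 = 1100000110110101 = 49589

49589


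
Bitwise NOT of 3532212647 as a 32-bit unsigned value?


~0b11010010100010010100100110100111 = 0b101101011101101011011001011000 = 762754648 (32-bit unsigned)

762754648


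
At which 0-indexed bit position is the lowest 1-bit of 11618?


0b10110101100010. Lowest set bit at position 1

1


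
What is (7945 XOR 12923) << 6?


Step 1: 7945 ^ 12923 = 11634
Step 2: 11634 << 6 = 744576

744576


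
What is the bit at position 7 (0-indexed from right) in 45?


0b101101, position 7 = 0

0


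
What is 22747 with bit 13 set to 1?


22747 | (1 << 13) = 22747 | 8192 = 30939

30939


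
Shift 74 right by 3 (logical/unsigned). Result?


0b1001010 >> 3 = 0b1001 = 9

9


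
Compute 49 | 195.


0b110001 | 0b11000011 = 0b11110011 = 243

243


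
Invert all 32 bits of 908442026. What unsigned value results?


908442026 ^ 4294967295 = 3386525269

3386525269


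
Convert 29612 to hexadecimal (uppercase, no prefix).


29612 = 73AC hex

73AC


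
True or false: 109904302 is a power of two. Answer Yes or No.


0b110100011010000000110101110. Multiple bits set => No

No


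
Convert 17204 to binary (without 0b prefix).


17204 = 100001100110100 in binary

100001100110100


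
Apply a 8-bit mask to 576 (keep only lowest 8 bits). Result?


576 & 255 = 64

64


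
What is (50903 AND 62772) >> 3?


Step 1: 50903 & 62772 = 50196
Step 2: 50196 >> 3 = 6274

6274


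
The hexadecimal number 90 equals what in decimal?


90 hex = 144 decimal

144


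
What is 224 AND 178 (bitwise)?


0b11100000 & 0b10110010 = 0b10100000 = 160

160


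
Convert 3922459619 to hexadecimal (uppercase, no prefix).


3922459619 = E9CBFBE3 hex

E9CBFBE3


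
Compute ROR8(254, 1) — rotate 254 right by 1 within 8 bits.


Rotate 0b11111110 right by 1 (8-bit) = 0b1111111 = 127

127


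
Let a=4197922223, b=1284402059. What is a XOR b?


4197922223 ^ 1284402059 = 3065601572

3065601572


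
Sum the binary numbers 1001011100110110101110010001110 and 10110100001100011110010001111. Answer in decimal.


1001011100110110101110010001110 + 10110100001100011110010001111 = 1100010001000011001100100011101 = 1646369053

1646369053


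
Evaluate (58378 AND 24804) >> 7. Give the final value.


Step 1: 58378 & 24804 = 24576
Step 2: 24576 >> 7 = 192

192


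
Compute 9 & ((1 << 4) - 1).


9 & 15 = 9

9


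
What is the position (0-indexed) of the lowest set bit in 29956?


0b111010100000100. Lowest set bit at position 2

2


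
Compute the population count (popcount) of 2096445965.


0b1111100111101010011101000001101 has 18 set bits

18


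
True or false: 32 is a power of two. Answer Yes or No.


0b100000. Only one bit set => Yes

Yes


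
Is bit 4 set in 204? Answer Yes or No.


0b11001100, bit 4 = 0. No

No


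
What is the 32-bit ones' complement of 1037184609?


1037184609 ^ 4294967295 = 3257782686

3257782686


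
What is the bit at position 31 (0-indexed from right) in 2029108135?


0b1111000111100011011101110100111, position 31 = 0

0


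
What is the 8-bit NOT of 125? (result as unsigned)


~0b1111101 = 0b10000010 = 130 (8-bit unsigned)

130


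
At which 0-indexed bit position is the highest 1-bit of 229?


0b11100101. Highest set bit at position 7

7


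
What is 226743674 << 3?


0b1101100000111101010101111010 << 3 = 0b1101100000111101010101111010000 = 1813949392

1813949392


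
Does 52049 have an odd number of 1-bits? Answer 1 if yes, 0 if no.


0b1100101101010001 has 8 ones => parity 0

0


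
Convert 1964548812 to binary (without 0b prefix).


1964548812 = 1110101000110001010001011001100 in binary

1110101000110001010001011001100


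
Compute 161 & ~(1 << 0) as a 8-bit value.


161 & ~(1 << 0) = 160

160


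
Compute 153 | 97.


0b10011001 | 0b1100001 = 0b11111001 = 249

249


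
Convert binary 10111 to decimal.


10111 in decimal = 23

23


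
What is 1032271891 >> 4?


0b111101100001110011100000010011 >> 4 = 0b11110110000111001110000001 = 64516993

64516993


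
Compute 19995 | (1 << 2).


19995 | (1 << 2) = 19995 | 4 = 19999

19999


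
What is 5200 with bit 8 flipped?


5200 ^ (1 << 8) = 5200 ^ 256 = 5456

5456


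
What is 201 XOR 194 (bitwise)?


0b11001001 ^ 0b11000010 = 0b1011 = 11

11


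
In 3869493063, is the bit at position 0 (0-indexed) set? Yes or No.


0b11100110101000111100011101000111, bit 0 = 1. Yes

Yes


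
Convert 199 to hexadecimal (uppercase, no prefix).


199 = C7 hex

C7


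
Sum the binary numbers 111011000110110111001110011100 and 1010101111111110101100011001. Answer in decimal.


111011000110110111001110011100 + 1010101111111110101100011001 = 1000101110110110101111010110101 = 1172004533

1172004533


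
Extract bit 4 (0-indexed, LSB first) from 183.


0b10110111, position 4 = 1

1


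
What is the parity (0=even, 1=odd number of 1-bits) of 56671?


0b1101110101011111 has 12 ones => parity 0

0


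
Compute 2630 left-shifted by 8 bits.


0b101001000110 << 8 = 0b10100100011000000000 = 673280

673280


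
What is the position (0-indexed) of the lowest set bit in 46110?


0b1011010000011110. Lowest set bit at position 1

1


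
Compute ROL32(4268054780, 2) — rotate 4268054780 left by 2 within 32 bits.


Rotate 0b11111110011001010101100011111100 left by 2 (32-bit) = 0b11111001100101010110001111110011 = 4187317235

4187317235


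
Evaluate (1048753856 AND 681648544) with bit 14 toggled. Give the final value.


Step 1: 1048753856 & 681648544 = 679485568
Step 2: 679485568 ^ (1 << 14) = 679485568 ^ 16384 = 679501952

679501952


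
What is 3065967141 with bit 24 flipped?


3065967141 ^ (1 << 24) = 3065967141 ^ 16777216 = 3082744357

3082744357


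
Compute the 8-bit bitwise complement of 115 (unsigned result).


~0b1110011 = 0b10001100 = 140 (8-bit unsigned)

140


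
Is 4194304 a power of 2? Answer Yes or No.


0b10000000000000000000000. Only one bit set => Yes

Yes


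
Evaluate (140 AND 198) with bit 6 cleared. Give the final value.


Step 1: 140 & 198 = 132
Step 2: 132 & ~(1 << 6) = 132

132


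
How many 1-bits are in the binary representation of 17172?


0b100001100010100 has 5 set bits

5


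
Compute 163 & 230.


0b10100011 & 0b11100110 = 0b10100010 = 162

162


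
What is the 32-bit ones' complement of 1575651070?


1575651070 ^ 4294967295 = 2719316225

2719316225


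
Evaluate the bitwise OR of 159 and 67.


0b10011111 | 0b1000011 = 0b11011111 = 223

223


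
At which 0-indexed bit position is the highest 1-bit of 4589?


0b1000111101101. Highest set bit at position 12

12


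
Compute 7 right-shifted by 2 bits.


0b111 >> 2 = 0b1 = 1

1


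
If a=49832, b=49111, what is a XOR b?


49832 ^ 49111 = 32127

32127


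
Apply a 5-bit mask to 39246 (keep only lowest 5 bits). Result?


39246 & 31 = 14

14


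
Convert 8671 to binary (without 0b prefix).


8671 = 10000111011111 in binary

10000111011111


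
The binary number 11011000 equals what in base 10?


11011000 in decimal = 216

216


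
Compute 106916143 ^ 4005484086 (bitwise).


0b110010111110110100100101111 ^ 0b11101110101111101101011000110110 = 0b11101000111000011011111100011001 = 3907108633

3907108633


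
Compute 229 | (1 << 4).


229 | (1 << 4) = 229 | 16 = 245

245


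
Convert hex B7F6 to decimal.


B7F6 hex = 47094 decimal

47094


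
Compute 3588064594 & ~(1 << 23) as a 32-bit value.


3588064594 & ~(1 << 23) = 3579675986

3579675986


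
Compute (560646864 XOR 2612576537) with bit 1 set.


Step 1: 560646864 ^ 2612576537 = 3134327753
Step 2: 3134327753 | (1 << 1) = 3134327753 | 2 = 3134327755

3134327755


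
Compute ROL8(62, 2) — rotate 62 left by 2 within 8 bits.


Rotate 0b111110 left by 2 (8-bit) = 0b11111000 = 248

248
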